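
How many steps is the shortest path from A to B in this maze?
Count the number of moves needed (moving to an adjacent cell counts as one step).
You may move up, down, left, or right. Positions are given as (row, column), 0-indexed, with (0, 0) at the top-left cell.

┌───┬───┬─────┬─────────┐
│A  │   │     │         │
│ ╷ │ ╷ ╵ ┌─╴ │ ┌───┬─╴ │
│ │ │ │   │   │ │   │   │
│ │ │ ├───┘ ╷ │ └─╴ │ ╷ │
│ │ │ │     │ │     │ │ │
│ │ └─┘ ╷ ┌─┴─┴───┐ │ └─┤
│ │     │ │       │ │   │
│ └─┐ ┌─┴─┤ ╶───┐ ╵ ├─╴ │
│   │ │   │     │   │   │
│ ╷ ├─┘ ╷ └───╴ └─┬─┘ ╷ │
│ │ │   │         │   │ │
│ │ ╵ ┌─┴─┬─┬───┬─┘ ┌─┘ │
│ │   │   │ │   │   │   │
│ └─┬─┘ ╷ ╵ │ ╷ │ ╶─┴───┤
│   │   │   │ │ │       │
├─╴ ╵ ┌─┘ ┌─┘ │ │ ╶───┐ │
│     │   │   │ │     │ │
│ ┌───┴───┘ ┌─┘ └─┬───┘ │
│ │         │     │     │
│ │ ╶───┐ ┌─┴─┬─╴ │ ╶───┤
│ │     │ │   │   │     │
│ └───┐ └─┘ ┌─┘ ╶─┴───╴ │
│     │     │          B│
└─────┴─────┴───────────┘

Using BFS to find shortest path:
Start: (0, 0), End: (11, 11)
Path found:
(0,0) → (1,0) → (2,0) → (3,0) → (4,0) → (4,1) → (5,1) → (6,1) → (6,2) → (5,2) → (5,3) → (4,3) → (4,4) → (5,4) → (5,5) → (5,6) → (5,7) → (4,7) → (4,6) → (4,5) → (3,5) → (3,6) → (3,7) → (3,8) → (4,8) → (4,9) → (3,9) → (2,9) → (2,8) → (2,7) → (1,7) → (0,7) → (0,8) → (0,9) → (0,10) → (0,11) → (1,11) → (1,10) → (2,10) → (3,10) → (3,11) → (4,11) → (4,10) → (5,10) → (5,9) → (6,9) → (6,8) → (7,8) → (7,9) → (7,10) → (7,11) → (8,11) → (9,11) → (9,10) → (9,9) → (10,9) → (10,10) → (10,11) → (11,11)
Number of steps: 58

Solution:

┌───┬───┬─────┬─────────┐
│A  │   │     │↱ → → → ↓│
│ ╷ │ ╷ ╵ ┌─╴ │ ┌───┬─╴ │
│↓│ │ │   │   │↑│   │↓ ↲│
│ │ │ ├───┘ ╷ │ └─╴ │ ╷ │
│↓│ │ │     │ │↑ ← ↰│↓│ │
│ │ └─┘ ╷ ┌─┴─┴───┐ │ └─┤
│↓│     │ │↱ → → ↓│↑│↳ ↓│
│ └─┐ ┌─┴─┤ ╶───┐ ╵ ├─╴ │
│↳ ↓│ │↱ ↓│↑ ← ↰│↳ ↑│↓ ↲│
│ ╷ ├─┘ ╷ └───╴ └─┬─┘ ╷ │
│ │↓│↱ ↑│↳ → → ↑  │↓ ↲│ │
│ │ ╵ ┌─┴─┬─┬───┬─┘ ┌─┘ │
│ │↳ ↑│   │ │   │↓ ↲│   │
│ └─┬─┘ ╷ ╵ │ ╷ │ ╶─┴───┤
│   │   │   │ │ │↳ → → ↓│
├─╴ ╵ ┌─┘ ┌─┘ │ │ ╶───┐ │
│     │   │   │ │     │↓│
│ ┌───┴───┘ ┌─┘ └─┬───┘ │
│ │         │     │↓ ← ↲│
│ │ ╶───┐ ┌─┴─┬─╴ │ ╶───┤
│ │     │ │   │   │↳ → ↓│
│ └───┐ └─┘ ┌─┘ ╶─┴───╴ │
│     │     │          B│
└─────┴─────┴───────────┘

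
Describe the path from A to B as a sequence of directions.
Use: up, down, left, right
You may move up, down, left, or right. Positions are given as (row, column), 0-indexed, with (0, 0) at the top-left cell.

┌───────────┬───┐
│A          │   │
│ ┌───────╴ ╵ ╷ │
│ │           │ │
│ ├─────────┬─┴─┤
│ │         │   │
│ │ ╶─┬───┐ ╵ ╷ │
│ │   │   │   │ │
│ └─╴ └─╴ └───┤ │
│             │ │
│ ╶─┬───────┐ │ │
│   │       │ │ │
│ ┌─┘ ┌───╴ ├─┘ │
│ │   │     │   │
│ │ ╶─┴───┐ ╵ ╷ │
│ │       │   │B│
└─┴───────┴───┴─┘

Finding the path and converting it to directions:
Path through cells: (0,0) → (1,0) → (2,0) → (3,0) → (4,0) → (4,1) → (4,2) → (3,2) → (3,1) → (2,1) → (2,2) → (2,3) → (2,4) → (2,5) → (3,5) → (3,6) → (2,6) → (2,7) → (3,7) → (4,7) → (5,7) → (6,7) → (7,7)
Directions: down, down, down, down, right, right, up, left, up, right, right, right, right, down, right, up, right, down, down, down, down, down

Solution:

┌───────────┬───┐
│A          │   │
│ ┌───────╴ ╵ ╷ │
│↓│           │ │
│ ├─────────┬─┴─┤
│↓│↱ → → → ↓│↱ ↓│
│ │ ╶─┬───┐ ╵ ╷ │
│↓│↑ ↰│   │↳ ↑│↓│
│ └─╴ └─╴ └───┤ │
│↳ → ↑        │↓│
│ ╶─┬───────┐ │ │
│   │       │ │↓│
│ ┌─┘ ┌───╴ ├─┘ │
│ │   │     │  ↓│
│ │ ╶─┴───┐ ╵ ╷ │
│ │       │   │B│
└─┴───────┴───┴─┘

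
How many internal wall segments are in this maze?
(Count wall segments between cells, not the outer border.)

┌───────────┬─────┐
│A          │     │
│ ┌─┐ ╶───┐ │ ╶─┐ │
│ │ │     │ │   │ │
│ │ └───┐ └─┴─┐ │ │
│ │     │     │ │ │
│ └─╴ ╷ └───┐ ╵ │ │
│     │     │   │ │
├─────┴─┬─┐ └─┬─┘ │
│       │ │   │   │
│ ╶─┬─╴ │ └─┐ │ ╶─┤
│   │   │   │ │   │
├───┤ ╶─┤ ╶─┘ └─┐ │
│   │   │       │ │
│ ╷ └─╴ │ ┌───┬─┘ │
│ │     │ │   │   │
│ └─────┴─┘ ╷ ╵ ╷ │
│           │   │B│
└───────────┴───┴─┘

Counting internal wall segments:
Total internal walls: 64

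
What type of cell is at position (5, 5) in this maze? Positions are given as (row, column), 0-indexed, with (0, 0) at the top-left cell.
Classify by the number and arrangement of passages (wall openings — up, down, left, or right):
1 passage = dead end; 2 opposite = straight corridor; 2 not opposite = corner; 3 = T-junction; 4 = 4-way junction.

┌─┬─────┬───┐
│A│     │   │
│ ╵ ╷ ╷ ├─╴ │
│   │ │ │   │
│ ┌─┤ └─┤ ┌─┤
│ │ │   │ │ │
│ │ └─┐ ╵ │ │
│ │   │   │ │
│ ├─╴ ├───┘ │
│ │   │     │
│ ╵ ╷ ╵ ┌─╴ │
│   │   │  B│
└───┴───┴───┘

Checking cell at (5, 5):
Number of passages: 2
Cell type: corner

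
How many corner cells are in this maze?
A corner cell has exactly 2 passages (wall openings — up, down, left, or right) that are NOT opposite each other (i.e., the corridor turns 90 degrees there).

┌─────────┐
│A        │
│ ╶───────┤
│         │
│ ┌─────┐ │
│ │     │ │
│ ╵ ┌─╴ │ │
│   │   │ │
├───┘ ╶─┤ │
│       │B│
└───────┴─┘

Counting corner cells (2 non-opposite passages):
Total corners: 8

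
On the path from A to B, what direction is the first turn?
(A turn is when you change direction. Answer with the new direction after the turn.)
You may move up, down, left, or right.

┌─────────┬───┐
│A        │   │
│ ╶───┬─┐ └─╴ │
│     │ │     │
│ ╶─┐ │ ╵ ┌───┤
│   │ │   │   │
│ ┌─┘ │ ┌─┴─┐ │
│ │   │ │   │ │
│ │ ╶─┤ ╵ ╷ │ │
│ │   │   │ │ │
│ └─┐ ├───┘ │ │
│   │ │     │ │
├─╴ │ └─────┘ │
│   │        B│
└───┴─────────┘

Directions: down, right, right, down, down, left, down, right, down, down, right, right, right, right
First turn direction: right

Solution:

┌─────────┬───┐
│A        │   │
│ ╶───┬─┐ └─╴ │
│↳ → ↓│ │     │
│ ╶─┐ │ ╵ ┌───┤
│   │↓│   │   │
│ ┌─┘ │ ┌─┴─┐ │
│ │↓ ↲│ │   │ │
│ │ ╶─┤ ╵ ╷ │ │
│ │↳ ↓│   │ │ │
│ └─┐ ├───┘ │ │
│   │↓│     │ │
├─╴ │ └─────┘ │
│   │↳ → → → B│
└───┴─────────┘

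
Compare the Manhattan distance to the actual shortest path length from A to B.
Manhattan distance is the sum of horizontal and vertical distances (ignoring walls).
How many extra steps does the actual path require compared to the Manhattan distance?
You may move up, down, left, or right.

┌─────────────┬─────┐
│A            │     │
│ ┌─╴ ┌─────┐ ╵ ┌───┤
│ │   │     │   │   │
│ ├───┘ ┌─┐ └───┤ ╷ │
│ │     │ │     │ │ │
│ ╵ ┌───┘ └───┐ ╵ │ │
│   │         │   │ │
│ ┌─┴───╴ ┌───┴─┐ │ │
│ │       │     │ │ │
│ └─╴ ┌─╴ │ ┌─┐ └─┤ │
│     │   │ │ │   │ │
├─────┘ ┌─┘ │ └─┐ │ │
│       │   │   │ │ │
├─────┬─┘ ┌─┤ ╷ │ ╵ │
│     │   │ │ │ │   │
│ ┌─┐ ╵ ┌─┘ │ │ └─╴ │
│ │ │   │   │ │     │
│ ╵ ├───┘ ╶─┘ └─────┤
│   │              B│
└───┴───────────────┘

Manhattan distance: |9 - 0| + |9 - 0| = 18
Actual path length: 36
Extra steps: 36 - 18 = 18

Solution:

┌─────────────┬─────┐
│A            │     │
│ ┌─╴ ┌─────┐ ╵ ┌───┤
│↓│   │↱ → ↓│   │↱ ↓│
│ ├───┘ ┌─┐ └───┤ ╷ │
│↓│↱ → ↑│ │↳ → ↓│↑│↓│
│ ╵ ┌───┘ └───┐ ╵ │ │
│↳ ↑│         │↳ ↑│↓│
│ ┌─┴───╴ ┌───┴─┐ │ │
│ │       │     │ │↓│
│ └─╴ ┌─╴ │ ┌─┐ └─┤ │
│     │   │ │ │   │↓│
├─────┘ ┌─┘ │ └─┐ │ │
│       │   │↓ ↰│ │↓│
├─────┬─┘ ┌─┤ ╷ │ ╵ │
│     │   │ │↓│↑│  ↓│
│ ┌─┐ ╵ ┌─┘ │ │ └─╴ │
│ │ │   │   │↓│↑ ← ↲│
│ ╵ ├───┘ ╶─┘ └─────┤
│   │        ↳ → → B│
└───┴───────────────┘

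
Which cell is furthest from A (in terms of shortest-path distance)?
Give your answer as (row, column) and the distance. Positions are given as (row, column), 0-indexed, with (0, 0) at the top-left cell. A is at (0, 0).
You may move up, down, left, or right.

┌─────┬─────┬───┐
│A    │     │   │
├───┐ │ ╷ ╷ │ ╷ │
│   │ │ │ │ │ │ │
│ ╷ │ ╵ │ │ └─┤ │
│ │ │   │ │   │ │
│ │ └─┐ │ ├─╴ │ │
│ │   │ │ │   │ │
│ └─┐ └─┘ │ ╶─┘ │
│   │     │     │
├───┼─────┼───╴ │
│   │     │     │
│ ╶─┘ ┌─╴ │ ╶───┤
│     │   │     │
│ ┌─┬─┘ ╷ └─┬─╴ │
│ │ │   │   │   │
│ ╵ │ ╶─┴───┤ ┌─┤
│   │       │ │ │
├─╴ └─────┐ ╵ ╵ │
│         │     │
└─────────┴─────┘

Computing BFS distances from A to all cells:
Furthest cell: (9, 4)
Distance: 49 steps

Path from A to the furthest cell:

┌─────┬─────┬───┐
│A → ↓│↱ → ↓│   │
├───┐ │ ╷ ╷ │ ╷ │
│   │↓│↑│ │↓│ │ │
│ ╷ │ ╵ │ │ └─┤ │
│ │ │↳ ↑│ │↳ ↓│ │
│ │ └─┐ │ ├─╴ │ │
│ │   │ │ │↓ ↲│ │
│ └─┐ └─┘ │ ╶─┘ │
│   │     │↳ → ↓│
├───┼─────┼───╴ │
│   │↓ ← ↰│↓ ← ↲│
│ ╶─┘ ┌─╴ │ ╶───┤
│↓ ← ↲│↱ ↑│↳ → ↓│
│ ┌─┬─┘ ╷ └─┬─╴ │
│↓│ │↱ ↑│   │↓ ↲│
│ ╵ │ ╶─┴───┤ ┌─┤
│↳ ↓│↑ ← ← ↰│↓│ │
├─╴ └─────┐ ╵ ╵ │
│  ↳ → → B│↑ ↲  │
└─────────┴─────┘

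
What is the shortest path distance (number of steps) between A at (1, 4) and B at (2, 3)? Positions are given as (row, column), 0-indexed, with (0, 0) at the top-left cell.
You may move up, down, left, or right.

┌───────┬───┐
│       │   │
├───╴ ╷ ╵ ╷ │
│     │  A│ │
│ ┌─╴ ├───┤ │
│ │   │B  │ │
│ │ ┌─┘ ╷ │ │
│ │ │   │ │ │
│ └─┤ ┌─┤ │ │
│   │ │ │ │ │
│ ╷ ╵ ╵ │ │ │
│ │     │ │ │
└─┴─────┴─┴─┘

Finding path from (1, 4) to (2, 3):
Path: (1,4) → (1,3) → (0,3) → (0,2) → (1,2) → (1,1) → (1,0) → (2,0) → (3,0) → (4,0) → (4,1) → (5,1) → (5,2) → (4,2) → (3,2) → (3,3) → (2,3)
Distance: 16 steps

Solution:

┌───────┬───┐
│    ↓ ↰│   │
├───╴ ╷ ╵ ╷ │
│↓ ← ↲│↑ A│ │
│ ┌─╴ ├───┤ │
│↓│   │B  │ │
│ │ ┌─┘ ╷ │ │
│↓│ │↱ ↑│ │ │
│ └─┤ ┌─┤ │ │
│↳ ↓│↑│ │ │ │
│ ╷ ╵ ╵ │ │ │
│ │↳ ↑  │ │ │
└─┴─────┴─┴─┘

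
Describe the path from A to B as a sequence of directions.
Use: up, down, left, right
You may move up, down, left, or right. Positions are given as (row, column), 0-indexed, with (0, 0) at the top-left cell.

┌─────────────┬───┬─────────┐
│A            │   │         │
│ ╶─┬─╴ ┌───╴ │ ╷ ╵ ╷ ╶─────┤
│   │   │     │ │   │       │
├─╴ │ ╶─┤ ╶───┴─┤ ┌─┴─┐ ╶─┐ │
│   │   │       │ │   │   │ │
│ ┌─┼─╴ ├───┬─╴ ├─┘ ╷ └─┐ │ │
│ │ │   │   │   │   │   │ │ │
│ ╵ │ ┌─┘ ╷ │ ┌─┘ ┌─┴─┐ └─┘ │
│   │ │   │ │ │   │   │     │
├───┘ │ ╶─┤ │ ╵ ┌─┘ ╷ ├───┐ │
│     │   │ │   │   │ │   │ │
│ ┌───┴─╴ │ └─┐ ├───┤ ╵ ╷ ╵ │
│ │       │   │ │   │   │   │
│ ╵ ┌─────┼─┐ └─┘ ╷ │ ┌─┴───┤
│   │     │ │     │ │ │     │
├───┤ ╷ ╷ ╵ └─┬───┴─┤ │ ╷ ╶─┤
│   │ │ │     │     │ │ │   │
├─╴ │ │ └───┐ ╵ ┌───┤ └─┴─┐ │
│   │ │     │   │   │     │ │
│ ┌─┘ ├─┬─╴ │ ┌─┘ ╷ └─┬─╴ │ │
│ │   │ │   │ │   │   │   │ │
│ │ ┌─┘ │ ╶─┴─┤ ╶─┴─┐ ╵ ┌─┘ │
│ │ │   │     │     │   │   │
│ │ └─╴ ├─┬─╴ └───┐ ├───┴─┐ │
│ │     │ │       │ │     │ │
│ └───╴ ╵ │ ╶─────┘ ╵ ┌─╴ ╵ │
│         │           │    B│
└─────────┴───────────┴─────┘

Finding the path and converting it to directions:
Path through cells: (0,0) → (0,1) → (0,2) → (0,3) → (0,4) → (0,5) → (0,6) → (1,6) → (1,5) → (1,4) → (2,4) → (2,5) → (2,6) → (2,7) → (3,7) → (3,6) → (4,6) → (5,6) → (5,7) → (4,7) → (4,8) → (3,8) → (3,9) → (2,9) → (2,10) → (3,10) → (3,11) → (4,11) → (4,12) → (4,13) → (5,13) → (6,13) → (6,12) → (5,12) → (5,11) → (6,11) → (6,10) → (7,10) → (8,10) → (9,10) → (9,11) → (9,12) → (10,12) → (10,11) → (11,11) → (11,10) → (10,10) → (10,9) → (9,9) → (9,8) → (10,8) → (10,7) → (11,7) → (11,8) → (11,9) → (12,9) → (13,9) → (13,10) → (12,10) → (12,11) → (12,12) → (13,12) → (13,13)
Directions: right, right, right, right, right, right, down, left, left, down, right, right, right, down, left, down, down, right, up, right, up, right, up, right, down, right, down, right, right, down, down, left, up, left, down, left, down, down, down, right, right, down, left, down, left, up, left, up, left, down, left, down, right, right, down, down, right, up, right, right, down, right

Solution:

┌─────────────┬───┬─────────┐
│A → → → → → ↓│   │         │
│ ╶─┬─╴ ┌───╴ │ ╷ ╵ ╷ ╶─────┤
│   │   │↓ ← ↲│ │   │       │
├─╴ │ ╶─┤ ╶───┴─┤ ┌─┴─┐ ╶─┐ │
│   │   │↳ → → ↓│ │↱ ↓│   │ │
│ ┌─┼─╴ ├───┬─╴ ├─┘ ╷ └─┐ │ │
│ │ │   │   │↓ ↲│↱ ↑│↳ ↓│ │ │
│ ╵ │ ┌─┘ ╷ │ ┌─┘ ┌─┴─┐ └─┘ │
│   │ │   │ │↓│↱ ↑│   │↳ → ↓│
├───┘ │ ╶─┤ │ ╵ ┌─┘ ╷ ├───┐ │
│     │   │ │↳ ↑│   │ │↓ ↰│↓│
│ ┌───┴─╴ │ └─┐ ├───┤ ╵ ╷ ╵ │
│ │       │   │ │   │↓ ↲│↑ ↲│
│ ╵ ┌─────┼─┐ └─┘ ╷ │ ┌─┴───┤
│   │     │ │     │ │↓│     │
├───┤ ╷ ╷ ╵ └─┬───┴─┤ │ ╷ ╶─┤
│   │ │ │     │     │↓│ │   │
├─╴ │ │ └───┐ ╵ ┌───┤ └─┴─┐ │
│   │ │     │   │↓ ↰│↳ → ↓│ │
│ ┌─┘ ├─┬─╴ │ ┌─┘ ╷ └─┬─╴ │ │
│ │   │ │   │ │↓ ↲│↑ ↰│↓ ↲│ │
│ │ ┌─┘ │ ╶─┴─┤ ╶─┴─┐ ╵ ┌─┘ │
│ │ │   │     │↳ → ↓│↑ ↲│   │
│ │ └─╴ ├─┬─╴ └───┐ ├───┴─┐ │
│ │     │ │       │↓│↱ → ↓│ │
│ └───╴ ╵ │ ╶─────┘ ╵ ┌─╴ ╵ │
│         │        ↳ ↑│  ↳ B│
└─────────┴───────────┴─────┘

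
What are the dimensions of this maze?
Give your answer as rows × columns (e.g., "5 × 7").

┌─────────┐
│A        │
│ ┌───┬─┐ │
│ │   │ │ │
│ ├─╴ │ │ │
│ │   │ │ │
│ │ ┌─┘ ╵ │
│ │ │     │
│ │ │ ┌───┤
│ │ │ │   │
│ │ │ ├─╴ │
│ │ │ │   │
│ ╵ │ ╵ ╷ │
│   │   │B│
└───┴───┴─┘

Counting the maze dimensions:
Rows (vertical): 7
Columns (horizontal): 5
Dimensions: 7 × 5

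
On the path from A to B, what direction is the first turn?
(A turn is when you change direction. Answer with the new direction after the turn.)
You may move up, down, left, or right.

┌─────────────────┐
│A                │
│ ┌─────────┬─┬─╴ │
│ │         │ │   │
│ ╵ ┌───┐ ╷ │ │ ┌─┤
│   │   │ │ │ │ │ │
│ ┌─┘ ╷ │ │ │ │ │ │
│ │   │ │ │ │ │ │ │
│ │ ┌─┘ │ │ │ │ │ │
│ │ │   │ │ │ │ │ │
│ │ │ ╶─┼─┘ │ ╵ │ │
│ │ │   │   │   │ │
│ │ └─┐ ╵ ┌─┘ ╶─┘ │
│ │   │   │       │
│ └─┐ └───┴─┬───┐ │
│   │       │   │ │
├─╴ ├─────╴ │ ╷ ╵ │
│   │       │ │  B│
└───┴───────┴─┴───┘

Directions: right, right, right, right, right, right, right, right, down, left, down, down, down, down, left, down, right, right, down, down
First turn direction: down

Solution:

┌─────────────────┐
│A → → → → → → → ↓│
│ ┌─────────┬─┬─╴ │
│ │         │ │↓ ↲│
│ ╵ ┌───┐ ╷ │ │ ┌─┤
│   │   │ │ │ │↓│ │
│ ┌─┘ ╷ │ │ │ │ │ │
│ │   │ │ │ │ │↓│ │
│ │ ┌─┘ │ │ │ │ │ │
│ │ │   │ │ │ │↓│ │
│ │ │ ╶─┼─┘ │ ╵ │ │
│ │ │   │   │↓ ↲│ │
│ │ └─┐ ╵ ┌─┘ ╶─┘ │
│ │   │   │  ↳ → ↓│
│ └─┐ └───┴─┬───┐ │
│   │       │   │↓│
├─╴ ├─────╴ │ ╷ ╵ │
│   │       │ │  B│
└───┴───────┴─┴───┘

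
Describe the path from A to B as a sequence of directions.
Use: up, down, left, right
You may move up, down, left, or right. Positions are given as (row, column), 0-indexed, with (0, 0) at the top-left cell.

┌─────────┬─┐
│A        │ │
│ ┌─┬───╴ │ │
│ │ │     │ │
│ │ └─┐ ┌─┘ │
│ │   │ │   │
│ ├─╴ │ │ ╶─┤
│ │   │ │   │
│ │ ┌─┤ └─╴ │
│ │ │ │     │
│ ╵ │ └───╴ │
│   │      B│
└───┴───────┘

Finding the path and converting it to directions:
Path through cells: (0,0) → (0,1) → (0,2) → (0,3) → (0,4) → (1,4) → (1,3) → (2,3) → (3,3) → (4,3) → (4,4) → (4,5) → (5,5)
Directions: right, right, right, right, down, left, down, down, down, right, right, down

Solution:

┌─────────┬─┐
│A → → → ↓│ │
│ ┌─┬───╴ │ │
│ │ │  ↓ ↲│ │
│ │ └─┐ ┌─┘ │
│ │   │↓│   │
│ ├─╴ │ │ ╶─┤
│ │   │↓│   │
│ │ ┌─┤ └─╴ │
│ │ │ │↳ → ↓│
│ ╵ │ └───╴ │
│   │      B│
└───┴───────┘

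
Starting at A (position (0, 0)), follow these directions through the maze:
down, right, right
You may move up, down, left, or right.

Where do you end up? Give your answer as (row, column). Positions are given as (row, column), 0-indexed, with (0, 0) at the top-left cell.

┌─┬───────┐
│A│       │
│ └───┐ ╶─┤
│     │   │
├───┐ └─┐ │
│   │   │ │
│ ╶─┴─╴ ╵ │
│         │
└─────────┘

Following directions step by step:
Start: (0, 0)
  down: (0, 0) → (1, 0)
  right: (1, 0) → (1, 1)
  right: (1, 1) → (1, 2)
Final position: (1, 2)

Path taken:

┌─┬───────┐
│A│       │
│ └───┐ ╶─┤
│↳ → B│   │
├───┐ └─┐ │
│   │   │ │
│ ╶─┴─╴ ╵ │
│         │
└─────────┘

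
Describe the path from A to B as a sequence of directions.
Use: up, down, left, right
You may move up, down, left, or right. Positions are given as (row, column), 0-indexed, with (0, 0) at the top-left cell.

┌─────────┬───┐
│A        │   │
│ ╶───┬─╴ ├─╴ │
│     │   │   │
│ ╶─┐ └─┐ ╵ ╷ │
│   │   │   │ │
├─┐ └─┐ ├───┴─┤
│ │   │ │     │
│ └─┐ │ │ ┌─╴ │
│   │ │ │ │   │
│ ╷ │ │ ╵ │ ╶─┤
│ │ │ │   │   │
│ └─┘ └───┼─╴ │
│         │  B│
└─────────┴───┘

Finding the path and converting it to directions:
Path through cells: (0,0) → (1,0) → (1,1) → (1,2) → (2,2) → (2,3) → (3,3) → (4,3) → (5,3) → (5,4) → (4,4) → (3,4) → (3,5) → (3,6) → (4,6) → (4,5) → (5,5) → (5,6) → (6,6)
Directions: down, right, right, down, right, down, down, down, right, up, up, right, right, down, left, down, right, down

Solution:

┌─────────┬───┐
│A        │   │
│ ╶───┬─╴ ├─╴ │
│↳ → ↓│   │   │
│ ╶─┐ └─┐ ╵ ╷ │
│   │↳ ↓│   │ │
├─┐ └─┐ ├───┴─┤
│ │   │↓│↱ → ↓│
│ └─┐ │ │ ┌─╴ │
│   │ │↓│↑│↓ ↲│
│ ╷ │ │ ╵ │ ╶─┤
│ │ │ │↳ ↑│↳ ↓│
│ └─┘ └───┼─╴ │
│         │  B│
└─────────┴───┘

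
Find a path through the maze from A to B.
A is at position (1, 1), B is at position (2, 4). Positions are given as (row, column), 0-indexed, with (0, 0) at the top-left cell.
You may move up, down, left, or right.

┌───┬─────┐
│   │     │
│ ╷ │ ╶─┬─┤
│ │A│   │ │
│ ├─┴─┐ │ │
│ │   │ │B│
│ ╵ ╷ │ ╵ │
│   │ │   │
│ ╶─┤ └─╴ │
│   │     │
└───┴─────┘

Finding the shortest path from (1, 1) to (2, 4):
Path length: 14 steps
Directions: up → left → down → down → down → right → up → right → down → down → right → right → up → up

Solution:

┌───┬─────┐
│↓ ↰│     │
│ ╷ │ ╶─┬─┤
│↓│A│   │ │
│ ├─┴─┐ │ │
│↓│↱ ↓│ │B│
│ ╵ ╷ │ ╵ │
│↳ ↑│↓│  ↑│
│ ╶─┤ └─╴ │
│   │↳ → ↑│
└───┴─────┘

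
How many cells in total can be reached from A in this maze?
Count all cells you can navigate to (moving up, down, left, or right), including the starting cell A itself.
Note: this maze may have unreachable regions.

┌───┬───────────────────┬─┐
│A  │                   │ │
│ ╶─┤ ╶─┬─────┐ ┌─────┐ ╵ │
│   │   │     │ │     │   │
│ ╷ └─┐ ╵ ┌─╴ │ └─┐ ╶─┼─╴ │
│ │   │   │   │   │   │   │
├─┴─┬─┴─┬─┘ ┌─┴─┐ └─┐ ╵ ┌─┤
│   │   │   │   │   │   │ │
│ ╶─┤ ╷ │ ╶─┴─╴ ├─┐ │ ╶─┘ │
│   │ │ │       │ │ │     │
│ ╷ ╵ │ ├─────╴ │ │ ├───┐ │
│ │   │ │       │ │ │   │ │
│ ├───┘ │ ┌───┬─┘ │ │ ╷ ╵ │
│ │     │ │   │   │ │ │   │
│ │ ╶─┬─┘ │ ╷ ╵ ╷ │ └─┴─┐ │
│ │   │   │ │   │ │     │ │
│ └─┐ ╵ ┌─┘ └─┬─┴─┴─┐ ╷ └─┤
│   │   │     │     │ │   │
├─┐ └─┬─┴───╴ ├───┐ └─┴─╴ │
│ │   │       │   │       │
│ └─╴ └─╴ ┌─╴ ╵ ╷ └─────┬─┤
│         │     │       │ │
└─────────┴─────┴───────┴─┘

Using BFS/flood-fill to find all reachable cells from A:
Maze size: 11 × 13 = 143 total cells
136 cell(s) are walled off and cannot be reached from A.
Reachable cells: 7

Reachable region (· marks reachable cells):

┌───┬───────────────────┬─┐
│A ·│                   │ │
│ ╶─┤ ╶─┬─────┐ ┌─────┐ ╵ │
│· ·│   │     │ │     │   │
│ ╷ └─┐ ╵ ┌─╴ │ └─┐ ╶─┼─╴ │
│·│· ·│   │   │   │   │   │
├─┴─┬─┴─┬─┘ ┌─┴─┐ └─┐ ╵ ┌─┤
│   │   │   │   │   │   │ │
│ ╶─┤ ╷ │ ╶─┴─╴ ├─┐ │ ╶─┘ │
│   │ │ │       │ │ │     │
│ ╷ ╵ │ ├─────╴ │ │ ├───┐ │
│ │   │ │       │ │ │   │ │
│ ├───┘ │ ┌───┬─┘ │ │ ╷ ╵ │
│ │     │ │   │   │ │ │   │
│ │ ╶─┬─┘ │ ╷ ╵ ╷ │ └─┴─┐ │
│ │   │   │ │   │ │     │ │
│ └─┐ ╵ ┌─┘ └─┬─┴─┴─┐ ╷ └─┤
│   │   │     │     │ │   │
├─┐ └─┬─┴───╴ ├───┐ └─┴─╴ │
│ │   │       │   │       │
│ └─╴ └─╴ ┌─╴ ╵ ╷ └─────┬─┤
│         │     │       │ │
└─────────┴─────┴───────┴─┘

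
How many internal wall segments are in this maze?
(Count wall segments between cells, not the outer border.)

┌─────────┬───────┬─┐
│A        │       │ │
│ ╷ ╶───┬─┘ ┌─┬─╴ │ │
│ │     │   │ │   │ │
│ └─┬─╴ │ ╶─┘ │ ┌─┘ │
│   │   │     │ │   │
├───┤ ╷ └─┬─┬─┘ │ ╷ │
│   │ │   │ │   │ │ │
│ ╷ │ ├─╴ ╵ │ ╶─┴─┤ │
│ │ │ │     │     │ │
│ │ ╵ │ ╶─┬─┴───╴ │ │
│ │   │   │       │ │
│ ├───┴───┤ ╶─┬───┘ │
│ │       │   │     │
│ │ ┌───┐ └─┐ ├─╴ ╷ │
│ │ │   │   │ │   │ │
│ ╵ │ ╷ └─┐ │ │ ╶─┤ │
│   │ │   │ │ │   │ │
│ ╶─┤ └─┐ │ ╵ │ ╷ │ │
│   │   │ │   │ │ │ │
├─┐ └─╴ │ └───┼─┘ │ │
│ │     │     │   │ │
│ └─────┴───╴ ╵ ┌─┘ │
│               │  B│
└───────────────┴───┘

Counting internal wall segments:
Total internal walls: 99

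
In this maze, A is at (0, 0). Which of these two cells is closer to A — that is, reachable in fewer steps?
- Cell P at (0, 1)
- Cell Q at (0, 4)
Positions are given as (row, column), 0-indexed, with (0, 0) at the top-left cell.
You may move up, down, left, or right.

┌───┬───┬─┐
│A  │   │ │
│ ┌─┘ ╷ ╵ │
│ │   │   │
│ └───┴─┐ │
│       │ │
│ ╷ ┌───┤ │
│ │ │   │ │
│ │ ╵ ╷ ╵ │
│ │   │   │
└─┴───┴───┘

Shortest path A → P at (0, 1): 1 steps
Shortest path A → Q at (0, 4): 14 steps

P is closer (1 steps vs 14 steps).

Path to P:

┌───┬───┬─┐
│A P│   │ │
│ ┌─┘ ╷ ╵ │
│ │   │   │
│ └───┴─┐ │
│       │ │
│ ╷ ┌───┤ │
│ │ │   │ │
│ │ ╵ ╷ ╵ │
│ │   │   │
└─┴───┴───┘

Path to Q:

┌───┬───┬─┐
│A  │   │Q│
│ ┌─┘ ╷ ╵ │
│↓│   │  ↑│
│ └───┴─┐ │
│↳ ↓    │↑│
│ ╷ ┌───┤ │
│ │↓│↱ ↓│↑│
│ │ ╵ ╷ ╵ │
│ │↳ ↑│↳ ↑│
└─┴───┴───┘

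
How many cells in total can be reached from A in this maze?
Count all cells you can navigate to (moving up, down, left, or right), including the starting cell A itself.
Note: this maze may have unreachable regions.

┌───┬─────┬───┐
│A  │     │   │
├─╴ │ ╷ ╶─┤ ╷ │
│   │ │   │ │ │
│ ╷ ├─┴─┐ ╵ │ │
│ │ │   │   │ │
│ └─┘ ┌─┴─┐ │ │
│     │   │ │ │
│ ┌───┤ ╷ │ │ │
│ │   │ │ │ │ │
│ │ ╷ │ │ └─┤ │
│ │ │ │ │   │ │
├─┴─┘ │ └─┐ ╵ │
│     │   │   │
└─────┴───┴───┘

Using BFS/flood-fill to find all reachable cells from A:
Maze size: 7 × 7 = 49 total cells
36 cell(s) are walled off and cannot be reached from A.
Reachable cells: 13

Reachable region (· marks reachable cells):

┌───┬─────┬───┐
│A ·│     │   │
├─╴ │ ╷ ╶─┤ ╷ │
│· ·│ │   │ │ │
│ ╷ ├─┴─┐ ╵ │ │
│·│·│· ·│   │ │
│ └─┘ ┌─┴─┐ │ │
│· · ·│   │ │ │
│ ┌───┤ ╷ │ │ │
│·│   │ │ │ │ │
│ │ ╷ │ │ └─┤ │
│·│ │ │ │   │ │
├─┴─┘ │ └─┐ ╵ │
│     │   │   │
└─────┴───┴───┘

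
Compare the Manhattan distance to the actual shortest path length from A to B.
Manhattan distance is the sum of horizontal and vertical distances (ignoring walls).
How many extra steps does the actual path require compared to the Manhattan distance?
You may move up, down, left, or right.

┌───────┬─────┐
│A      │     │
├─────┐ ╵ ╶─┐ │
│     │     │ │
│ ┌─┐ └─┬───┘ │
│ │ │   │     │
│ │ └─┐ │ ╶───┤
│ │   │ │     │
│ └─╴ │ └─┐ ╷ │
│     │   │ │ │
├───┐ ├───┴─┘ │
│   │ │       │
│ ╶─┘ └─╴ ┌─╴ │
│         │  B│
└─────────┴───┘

Manhattan distance: |6 - 0| + |6 - 0| = 12
Actual path length: 18
Extra steps: 18 - 12 = 6

Solution:

┌───────┬─────┐
│A → → ↓│↱ → ↓│
├─────┐ ╵ ╶─┐ │
│     │↳ ↑  │↓│
│ ┌─┐ └─┬───┘ │
│ │ │   │↓ ← ↲│
│ │ └─┐ │ ╶───┤
│ │   │ │↳ → ↓│
│ └─╴ │ └─┐ ╷ │
│     │   │ │↓│
├───┐ ├───┴─┘ │
│   │ │      ↓│
│ ╶─┘ └─╴ ┌─╴ │
│         │  B│
└─────────┴───┘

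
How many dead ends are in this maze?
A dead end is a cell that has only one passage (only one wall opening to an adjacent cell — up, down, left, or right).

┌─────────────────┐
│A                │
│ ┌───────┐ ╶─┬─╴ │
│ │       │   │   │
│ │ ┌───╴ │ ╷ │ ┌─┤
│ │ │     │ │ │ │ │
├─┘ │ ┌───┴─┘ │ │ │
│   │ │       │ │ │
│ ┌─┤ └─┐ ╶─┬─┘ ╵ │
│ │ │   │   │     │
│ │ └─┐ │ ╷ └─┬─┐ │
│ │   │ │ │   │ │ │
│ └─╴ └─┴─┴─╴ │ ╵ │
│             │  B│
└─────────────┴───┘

Checking each cell for number of passages:

Dead ends found at positions:
  (2, 0)
  (2, 5)
  (2, 8)
  (3, 3)
  (4, 1)
  (4, 6)
  (5, 3)
  (5, 4)
  (5, 7)
Total dead ends: 9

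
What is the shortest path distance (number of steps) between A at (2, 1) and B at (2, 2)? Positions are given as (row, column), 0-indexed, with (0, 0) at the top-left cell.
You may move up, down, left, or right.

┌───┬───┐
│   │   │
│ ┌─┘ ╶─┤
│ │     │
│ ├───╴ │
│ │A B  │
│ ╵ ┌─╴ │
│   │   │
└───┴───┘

Finding path from (2, 1) to (2, 2):
Path: (2,1) → (2,2)
Distance: 1 steps

Solution:

┌───┬───┐
│   │   │
│ ┌─┘ ╶─┤
│ │     │
│ ├───╴ │
│ │A B  │
│ ╵ ┌─╴ │
│   │   │
└───┴───┘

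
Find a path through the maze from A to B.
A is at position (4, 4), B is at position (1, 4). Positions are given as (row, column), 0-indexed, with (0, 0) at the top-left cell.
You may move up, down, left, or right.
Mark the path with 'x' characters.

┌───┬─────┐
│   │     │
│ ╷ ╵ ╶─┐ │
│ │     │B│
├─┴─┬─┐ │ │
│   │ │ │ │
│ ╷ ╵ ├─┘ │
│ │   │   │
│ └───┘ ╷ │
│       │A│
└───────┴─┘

Finding the shortest path from (4, 4) to (1, 4):
Path length: 3 steps
Directions: up → up → up

Solution:

┌───┬─────┐
│   │     │
│ ╷ ╵ ╶─┐ │
│ │     │B│
├─┴─┬─┐ │ │
│   │ │ │x│
│ ╷ ╵ ├─┘ │
│ │   │  x│
│ └───┘ ╷ │
│       │A│
└───────┴─┘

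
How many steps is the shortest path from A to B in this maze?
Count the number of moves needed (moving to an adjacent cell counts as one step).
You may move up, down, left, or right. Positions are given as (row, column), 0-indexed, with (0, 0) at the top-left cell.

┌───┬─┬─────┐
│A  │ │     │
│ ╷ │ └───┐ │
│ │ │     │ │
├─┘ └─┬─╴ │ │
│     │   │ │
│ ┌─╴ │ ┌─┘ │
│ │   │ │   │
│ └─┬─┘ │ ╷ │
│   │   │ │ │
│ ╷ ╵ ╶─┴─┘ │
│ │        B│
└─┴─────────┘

Using BFS to find shortest path:
Start: (0, 0), End: (5, 5)
Path found:
(0,0) → (0,1) → (1,1) → (2,1) → (2,0) → (3,0) → (4,0) → (4,1) → (5,1) → (5,2) → (5,3) → (5,4) → (5,5)
Number of steps: 12

Solution:

┌───┬─┬─────┐
│A ↓│ │     │
│ ╷ │ └───┐ │
│ │↓│     │ │
├─┘ └─┬─╴ │ │
│↓ ↲  │   │ │
│ ┌─╴ │ ┌─┘ │
│↓│   │ │   │
│ └─┬─┘ │ ╷ │
│↳ ↓│   │ │ │
│ ╷ ╵ ╶─┴─┘ │
│ │↳ → → → B│
└─┴─────────┘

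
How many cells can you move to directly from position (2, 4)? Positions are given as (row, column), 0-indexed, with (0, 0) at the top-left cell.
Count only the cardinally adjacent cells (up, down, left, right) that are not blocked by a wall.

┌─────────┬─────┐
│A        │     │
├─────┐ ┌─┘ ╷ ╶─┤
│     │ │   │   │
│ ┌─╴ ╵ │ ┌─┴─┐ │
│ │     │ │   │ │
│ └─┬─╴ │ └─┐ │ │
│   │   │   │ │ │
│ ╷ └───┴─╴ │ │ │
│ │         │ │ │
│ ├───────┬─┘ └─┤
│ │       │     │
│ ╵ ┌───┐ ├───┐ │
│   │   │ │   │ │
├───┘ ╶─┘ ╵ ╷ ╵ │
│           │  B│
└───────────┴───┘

Checking passable neighbors of (2, 4):
Neighbors: (1, 4), (3, 4)
Count: 2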